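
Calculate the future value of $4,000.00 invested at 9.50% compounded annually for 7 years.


Compound interest formula: A = P(1 + r/n)^(nt)
A = $4,000.00 × (1 + 0.095/1)^(1 × 7)
Growth factor: (1 + 0.095/1)^7 = 1.887552
A = $4,000.00 × 1.887552
A = $7,550.21

A = P(1 + r/n)^(nt) = $7,550.21


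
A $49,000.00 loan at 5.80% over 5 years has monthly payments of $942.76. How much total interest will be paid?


Total paid over the life of the loan = PMT × n.
Total paid = $942.76 × 60 = $56,565.60
Total interest = total paid − principal = $56,565.60 − $49,000.00 = $7,565.60

Total interest = (PMT × n) - PV = $7,565.60


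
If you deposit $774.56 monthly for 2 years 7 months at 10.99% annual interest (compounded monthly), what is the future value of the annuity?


Future value of an ordinary annuity: FV = PMT × ((1 + r)^n − 1) / r
Monthly rate r = 0.1099/12 ≈ 0.00915833, n = 31
FV = $774.56 × ((1 + 0.1099/12)^31 − 1) / (0.1099/12)
FV = $774.56 × 35.661058
FV = $27,621.63

FV = PMT × ((1+r)^n - 1)/r = $27,621.63


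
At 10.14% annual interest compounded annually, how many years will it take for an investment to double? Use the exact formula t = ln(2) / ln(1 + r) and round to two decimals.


Doubling condition: (1 + r)^t = 2
Take ln of both sides: t × ln(1 + r) = ln(2)
t = ln(2) / ln(1 + r)
t = 0.693147 / 0.096582
t = 7.18

t = ln(2) / ln(1 + r) = 7.18 years


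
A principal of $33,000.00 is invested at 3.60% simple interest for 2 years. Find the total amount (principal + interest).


Total amount formula: A = P(1 + rt) = P + P·r·t
Interest: I = P × r × t = $33,000.00 × 0.036 × 2 = $2,376.00
A = P + I = $33,000.00 + $2,376.00 = $35,376.00

A = P + I = P(1 + rt) = $35,376.00


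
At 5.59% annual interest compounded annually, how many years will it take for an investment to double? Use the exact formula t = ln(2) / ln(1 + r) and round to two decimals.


Doubling condition: (1 + r)^t = 2
Take ln of both sides: t × ln(1 + r) = ln(2)
t = ln(2) / ln(1 + r)
t = 0.693147 / 0.054393
t = 12.74

t = ln(2) / ln(1 + r) = 12.74 years


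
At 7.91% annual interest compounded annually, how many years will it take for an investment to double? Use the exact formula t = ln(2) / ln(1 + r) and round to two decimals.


Doubling condition: (1 + r)^t = 2
Take ln of both sides: t × ln(1 + r) = ln(2)
t = ln(2) / ln(1 + r)
t = 0.693147 / 0.076127
t = 9.11

t = ln(2) / ln(1 + r) = 9.11 years


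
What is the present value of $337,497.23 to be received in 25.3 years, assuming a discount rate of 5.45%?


Present value formula: PV = FV / (1 + r)^t
PV = $337,497.23 / (1 + 0.0545)^25.3
PV = $337,497.23 / 3.8289401
PV = $88,143.77

PV = FV / (1 + r)^t = $88,143.77


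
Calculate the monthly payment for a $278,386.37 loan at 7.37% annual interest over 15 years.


Loan payment formula: PMT = PV × r / (1 − (1 + r)^(−n))
Monthly rate r = 0.0737/12 ≈ 0.00614167, n = 180 months
Denominator: 1 − (1 + 0.0737/12)^(−180) = 0.667834
PMT = $278,386.37 × (0.0737/12) / 0.667834
PMT = $2,560.15 per month

PMT = PV × r / (1-(1+r)^(-n)) = $2,560.15/month


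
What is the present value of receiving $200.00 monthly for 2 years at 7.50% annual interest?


Present value of an ordinary annuity: PV = PMT × (1 − (1 + r)^(−n)) / r
Monthly rate r = 0.075/12 = 0.00625, n = 24
PV = $200.00 × (1 − (1 + 0.075/12)^(−24)) / (0.075/12)
PV = $200.00 × 22.222423
PV = $4,444.48

PV = PMT × (1-(1+r)^(-n))/r = $4,444.48


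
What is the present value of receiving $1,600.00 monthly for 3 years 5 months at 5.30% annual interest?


Present value of an ordinary annuity: PV = PMT × (1 − (1 + r)^(−n)) / r
Monthly rate r = 0.053/12 ≈ 0.00441667, n = 41
PV = $1,600.00 × (1 − (1 + 0.053/12)^(−41)) / (0.053/12)
PV = $1,600.00 × 37.426739
PV = $59,882.78

PV = PMT × (1-(1+r)^(-n))/r = $59,882.78


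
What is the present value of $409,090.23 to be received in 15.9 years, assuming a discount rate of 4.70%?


Present value formula: PV = FV / (1 + r)^t
PV = $409,090.23 / (1 + 0.047)^15.9
PV = $409,090.23 / 2.075641
PV = $197,091.03

PV = FV / (1 + r)^t = $197,091.03


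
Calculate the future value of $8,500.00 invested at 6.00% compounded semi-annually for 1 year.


Compound interest formula: A = P(1 + r/n)^(nt)
A = $8,500.00 × (1 + 0.06/2)^(2 × 1)
Growth factor: (1 + 0.06/2)^2 = 1.060900
A = $8,500.00 × 1.060900
A = $9,017.65

A = P(1 + r/n)^(nt) = $9,017.65


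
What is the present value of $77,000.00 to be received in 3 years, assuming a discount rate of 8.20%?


Present value formula: PV = FV / (1 + r)^t
PV = $77,000.00 / (1 + 0.082)^3
PV = $77,000.00 / 1.2667234
PV = $60,786.75

PV = FV / (1 + r)^t = $60,786.75


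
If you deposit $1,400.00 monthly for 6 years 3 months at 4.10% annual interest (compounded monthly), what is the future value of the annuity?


Future value of an ordinary annuity: FV = PMT × ((1 + r)^n − 1) / r
Monthly rate r = 0.041/12 ≈ 0.00341667, n = 75
FV = $1,400.00 × ((1 + 0.041/12)^75 − 1) / (0.041/12)
FV = $1,400.00 × 85.320438
FV = $119,448.61

FV = PMT × ((1+r)^n - 1)/r = $119,448.61


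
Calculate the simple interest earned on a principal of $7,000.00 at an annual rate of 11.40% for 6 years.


Simple interest formula: I = P × r × t
I = $7,000.00 × 0.114 × 6
I = $4,788.00

I = P × r × t = $4,788.00


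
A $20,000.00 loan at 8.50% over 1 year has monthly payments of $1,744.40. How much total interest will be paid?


Total paid over the life of the loan = PMT × n.
Total paid = $1,744.40 × 12 = $20,932.80
Total interest = total paid − principal = $20,932.80 − $20,000.00 = $932.80

Total interest = (PMT × n) - PV = $932.80


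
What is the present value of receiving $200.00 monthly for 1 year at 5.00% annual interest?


Present value of an ordinary annuity: PV = PMT × (1 − (1 + r)^(−n)) / r
Monthly rate r = 0.05/12 ≈ 0.00416667, n = 12
PV = $200.00 × (1 − (1 + 0.05/12)^(−12)) / (0.05/12)
PV = $200.00 × 11.681222
PV = $2,336.24

PV = PMT × (1-(1+r)^(-n))/r = $2,336.24


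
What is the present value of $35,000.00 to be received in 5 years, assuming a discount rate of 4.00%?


Present value formula: PV = FV / (1 + r)^t
PV = $35,000.00 / (1 + 0.04)^5
PV = $35,000.00 / 1.216653
PV = $28,767.45

PV = FV / (1 + r)^t = $28,767.45


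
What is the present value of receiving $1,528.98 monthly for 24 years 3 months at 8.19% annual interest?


Present value of an ordinary annuity: PV = PMT × (1 − (1 + r)^(−n)) / r
Monthly rate r = 0.0819/12 = 0.006825, n = 291
PV = $1,528.98 × (1 − (1 + 0.0819/12)^(−291)) / (0.0819/12)
PV = $1,528.98 × 126.276627
PV = $193,074.44

PV = PMT × (1-(1+r)^(-n))/r = $193,074.44


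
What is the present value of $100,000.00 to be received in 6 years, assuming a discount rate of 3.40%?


Present value formula: PV = FV / (1 + r)^t
PV = $100,000.00 / (1 + 0.034)^6
PV = $100,000.00 / 1.2221464
PV = $81,823.26

PV = FV / (1 + r)^t = $81,823.26


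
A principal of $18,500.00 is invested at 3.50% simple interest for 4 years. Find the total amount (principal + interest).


Total amount formula: A = P(1 + rt) = P + P·r·t
Interest: I = P × r × t = $18,500.00 × 0.035 × 4 = $2,590.00
A = P + I = $18,500.00 + $2,590.00 = $21,090.00

A = P + I = P(1 + rt) = $21,090.00


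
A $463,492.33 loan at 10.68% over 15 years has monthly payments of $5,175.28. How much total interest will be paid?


Total paid over the life of the loan = PMT × n.
Total paid = $5,175.28 × 180 = $931,550.40
Total interest = total paid − principal = $931,550.40 − $463,492.33 = $468,058.07

Total interest = (PMT × n) - PV = $468,058.07


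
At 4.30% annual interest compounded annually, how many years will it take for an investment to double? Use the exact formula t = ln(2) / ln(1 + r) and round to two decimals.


Doubling condition: (1 + r)^t = 2
Take ln of both sides: t × ln(1 + r) = ln(2)
t = ln(2) / ln(1 + r)
t = 0.693147 / 0.042101
t = 16.46

t = ln(2) / ln(1 + r) = 16.46 years


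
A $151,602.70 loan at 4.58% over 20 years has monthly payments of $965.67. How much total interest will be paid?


Total paid over the life of the loan = PMT × n.
Total paid = $965.67 × 240 = $231,760.80
Total interest = total paid − principal = $231,760.80 − $151,602.70 = $80,158.10

Total interest = (PMT × n) - PV = $80,158.10


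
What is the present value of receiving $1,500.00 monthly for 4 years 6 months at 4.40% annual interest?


Present value of an ordinary annuity: PV = PMT × (1 − (1 + r)^(−n)) / r
Monthly rate r = 0.044/12 ≈ 0.00366667, n = 54
PV = $1,500.00 × (1 − (1 + 0.044/12)^(−54)) / (0.044/12)
PV = $1,500.00 × 48.909007
PV = $73,363.51

PV = PMT × (1-(1+r)^(-n))/r = $73,363.51


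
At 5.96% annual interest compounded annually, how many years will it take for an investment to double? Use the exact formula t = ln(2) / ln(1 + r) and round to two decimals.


Doubling condition: (1 + r)^t = 2
Take ln of both sides: t × ln(1 + r) = ln(2)
t = ln(2) / ln(1 + r)
t = 0.693147 / 0.057891
t = 11.97

t = ln(2) / ln(1 + r) = 11.97 years


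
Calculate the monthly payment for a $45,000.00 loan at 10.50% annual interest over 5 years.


Loan payment formula: PMT = PV × r / (1 − (1 + r)^(−n))
Monthly rate r = 0.105/12 = 0.00875, n = 60 months
Denominator: 1 − (1 + 0.105/12)^(−60) = 0.407092
PMT = $45,000.00 × (0.105/12) / 0.407092
PMT = $967.23 per month

PMT = PV × r / (1-(1+r)^(-n)) = $967.23/month


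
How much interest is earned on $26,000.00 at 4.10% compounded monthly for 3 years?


Compound interest earned = final amount − principal.
A = P(1 + r/n)^(nt) = $26,000.00 × (1 + 0.041/12)^(12 × 3) = $29,396.83
Interest = A − P = $29,396.83 − $26,000.00 = $3,396.83

Interest = A - P = $3,396.83


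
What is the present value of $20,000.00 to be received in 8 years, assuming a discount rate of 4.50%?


Present value formula: PV = FV / (1 + r)^t
PV = $20,000.00 / (1 + 0.045)^8
PV = $20,000.00 / 1.422101
PV = $14,063.70

PV = FV / (1 + r)^t = $14,063.70


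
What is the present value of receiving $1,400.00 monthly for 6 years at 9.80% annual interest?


Present value of an ordinary annuity: PV = PMT × (1 − (1 + r)^(−n)) / r
Monthly rate r = 0.098/12 ≈ 0.00816667, n = 72
PV = $1,400.00 × (1 − (1 + 0.098/12)^(−72)) / (0.098/12)
PV = $1,400.00 × 54.273671
PV = $75,983.14

PV = PMT × (1-(1+r)^(-n))/r = $75,983.14


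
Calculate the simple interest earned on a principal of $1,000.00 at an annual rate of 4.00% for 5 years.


Simple interest formula: I = P × r × t
I = $1,000.00 × 0.04 × 5
I = $200.00

I = P × r × t = $200.00


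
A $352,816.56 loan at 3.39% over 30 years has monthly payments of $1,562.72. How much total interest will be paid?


Total paid over the life of the loan = PMT × n.
Total paid = $1,562.72 × 360 = $562,579.20
Total interest = total paid − principal = $562,579.20 − $352,816.56 = $209,762.64

Total interest = (PMT × n) - PV = $209,762.64


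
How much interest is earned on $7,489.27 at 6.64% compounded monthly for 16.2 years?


Compound interest earned = final amount − principal.
A = P(1 + r/n)^(nt) = $7,489.27 × (1 + 0.0664/12)^(12 × 16.2) = $21,893.42
Interest = A − P = $21,893.42 − $7,489.27 = $14,404.15

Interest = A - P = $14,404.15


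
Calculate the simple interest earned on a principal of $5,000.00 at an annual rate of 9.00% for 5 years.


Simple interest formula: I = P × r × t
I = $5,000.00 × 0.09 × 5
I = $2,250.00

I = P × r × t = $2,250.00


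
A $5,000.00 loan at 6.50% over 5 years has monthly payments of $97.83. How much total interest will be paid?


Total paid over the life of the loan = PMT × n.
Total paid = $97.83 × 60 = $5,869.80
Total interest = total paid − principal = $5,869.80 − $5,000.00 = $869.80

Total interest = (PMT × n) - PV = $869.80


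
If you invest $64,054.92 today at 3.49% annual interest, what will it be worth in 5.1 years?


Future value formula: FV = PV × (1 + r)^t
FV = $64,054.92 × (1 + 0.0349)^5.1
FV = $64,054.92 × 1.191192
FV = $76,301.71

FV = PV × (1 + r)^t = $76,301.71


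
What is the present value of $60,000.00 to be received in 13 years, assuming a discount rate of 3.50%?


Present value formula: PV = FV / (1 + r)^t
PV = $60,000.00 / (1 + 0.035)^13
PV = $60,000.00 / 1.563956
PV = $38,364.25

PV = FV / (1 + r)^t = $38,364.25


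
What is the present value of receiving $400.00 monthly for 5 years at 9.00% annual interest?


Present value of an ordinary annuity: PV = PMT × (1 − (1 + r)^(−n)) / r
Monthly rate r = 0.09/12 = 0.0075, n = 60
PV = $400.00 × (1 − (1 + 0.09/12)^(−60)) / (0.09/12)
PV = $400.00 × 48.173374
PV = $19,269.35

PV = PMT × (1-(1+r)^(-n))/r = $19,269.35


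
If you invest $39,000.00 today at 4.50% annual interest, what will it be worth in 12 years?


Future value formula: FV = PV × (1 + r)^t
FV = $39,000.00 × (1 + 0.045)^12
FV = $39,000.00 × 1.69588143
FV = $66,139.38

FV = PV × (1 + r)^t = $66,139.38


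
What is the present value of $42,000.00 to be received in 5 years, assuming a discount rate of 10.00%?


Present value formula: PV = FV / (1 + r)^t
PV = $42,000.00 / (1 + 0.1)^5
PV = $42,000.00 / 1.610510
PV = $26,078.70

PV = FV / (1 + r)^t = $26,078.70


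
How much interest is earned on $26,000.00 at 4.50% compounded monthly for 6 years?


Compound interest earned = final amount − principal.
A = P(1 + r/n)^(nt) = $26,000.00 × (1 + 0.045/12)^(12 × 6) = $34,041.88
Interest = A − P = $34,041.88 − $26,000.00 = $8,041.88

Interest = A - P = $8,041.88


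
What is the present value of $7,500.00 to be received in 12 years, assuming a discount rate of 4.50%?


Present value formula: PV = FV / (1 + r)^t
PV = $7,500.00 / (1 + 0.045)^12
PV = $7,500.00 / 1.695881
PV = $4,422.48

PV = FV / (1 + r)^t = $4,422.48


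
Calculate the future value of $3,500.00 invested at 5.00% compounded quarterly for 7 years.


Compound interest formula: A = P(1 + r/n)^(nt)
A = $3,500.00 × (1 + 0.05/4)^(4 × 7)
Growth factor: (1 + 0.05/4)^28 = 1.415992
A = $3,500.00 × 1.415992
A = $4,955.97

A = P(1 + r/n)^(nt) = $4,955.97


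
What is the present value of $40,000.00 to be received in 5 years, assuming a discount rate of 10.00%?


Present value formula: PV = FV / (1 + r)^t
PV = $40,000.00 / (1 + 0.1)^5
PV = $40,000.00 / 1.610510
PV = $24,836.85

PV = FV / (1 + r)^t = $24,836.85


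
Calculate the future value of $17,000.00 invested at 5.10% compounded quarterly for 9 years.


Compound interest formula: A = P(1 + r/n)^(nt)
A = $17,000.00 × (1 + 0.051/4)^(4 × 9)
Growth factor: (1 + 0.051/4)^36 = 1.577906
A = $17,000.00 × 1.577906
A = $26,824.40

A = P(1 + r/n)^(nt) = $26,824.40


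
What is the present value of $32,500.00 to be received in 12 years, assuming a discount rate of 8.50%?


Present value formula: PV = FV / (1 + r)^t
PV = $32,500.00 / (1 + 0.085)^12
PV = $32,500.00 / 2.6616862
PV = $12,210.30

PV = FV / (1 + r)^t = $12,210.30


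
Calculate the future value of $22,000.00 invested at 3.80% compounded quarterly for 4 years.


Compound interest formula: A = P(1 + r/n)^(nt)
A = $22,000.00 × (1 + 0.038/4)^(4 × 4)
Growth factor: (1 + 0.038/4)^16 = 1.1633253
A = $22,000.00 × 1.1633253
A = $25,593.16

A = P(1 + r/n)^(nt) = $25,593.16


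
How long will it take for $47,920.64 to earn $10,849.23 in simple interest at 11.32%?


Rearrange the simple interest formula for t:
I = P × r × t  ⇒  t = I / (P × r)
t = $10,849.23 / ($47,920.64 × 0.1132)
t = 2

t = I/(P×r) = 2 years


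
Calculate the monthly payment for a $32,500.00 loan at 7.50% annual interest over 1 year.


Loan payment formula: PMT = PV × r / (1 − (1 + r)^(−n))
Monthly rate r = 0.075/12 = 0.00625, n = 12 months
Denominator: 1 − (1 + 0.075/12)^(−12) = 0.07203995
PMT = $32,500.00 × (0.075/12) / 0.07203995
PMT = $2,819.62 per month

PMT = PV × r / (1-(1+r)^(-n)) = $2,819.62/month


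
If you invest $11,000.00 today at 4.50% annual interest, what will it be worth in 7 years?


Future value formula: FV = PV × (1 + r)^t
FV = $11,000.00 × (1 + 0.045)^7
FV = $11,000.00 × 1.360862
FV = $14,969.48

FV = PV × (1 + r)^t = $14,969.48


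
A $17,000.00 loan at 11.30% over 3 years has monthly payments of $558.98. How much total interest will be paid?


Total paid over the life of the loan = PMT × n.
Total paid = $558.98 × 36 = $20,123.28
Total interest = total paid − principal = $20,123.28 − $17,000.00 = $3,123.28

Total interest = (PMT × n) - PV = $3,123.28


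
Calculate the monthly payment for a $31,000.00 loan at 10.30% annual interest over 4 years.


Loan payment formula: PMT = PV × r / (1 − (1 + r)^(−n))
Monthly rate r = 0.103/12 ≈ 0.00858333, n = 48 months
Denominator: 1 − (1 + 0.103/12)^(−48) = 0.336510
PMT = $31,000.00 × (0.103/12) / 0.336510
PMT = $790.71 per month

PMT = PV × r / (1-(1+r)^(-n)) = $790.71/month


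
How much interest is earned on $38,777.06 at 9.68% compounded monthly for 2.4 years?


Compound interest earned = final amount − principal.
A = P(1 + r/n)^(nt) = $38,777.06 × (1 + 0.0968/12)^(12 × 2.4) = $48,872.60
Interest = A − P = $48,872.60 − $38,777.06 = $10,095.54

Interest = A - P = $10,095.54


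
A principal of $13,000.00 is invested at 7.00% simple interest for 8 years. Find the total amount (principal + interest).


Total amount formula: A = P(1 + rt) = P + P·r·t
Interest: I = P × r × t = $13,000.00 × 0.07 × 8 = $7,280.00
A = P + I = $13,000.00 + $7,280.00 = $20,280.00

A = P + I = P(1 + rt) = $20,280.00


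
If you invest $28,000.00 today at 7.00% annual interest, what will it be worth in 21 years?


Future value formula: FV = PV × (1 + r)^t
FV = $28,000.00 × (1 + 0.07)^21
FV = $28,000.00 × 4.1405624
FV = $115,935.75

FV = PV × (1 + r)^t = $115,935.75


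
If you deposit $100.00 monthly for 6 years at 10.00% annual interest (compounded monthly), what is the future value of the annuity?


Future value of an ordinary annuity: FV = PMT × ((1 + r)^n − 1) / r
Monthly rate r = 0.1/12 ≈ 0.00833333, n = 72
FV = $100.00 × ((1 + 0.1/12)^72 − 1) / (0.1/12)
FV = $100.00 × 98.111314
FV = $9,811.13

FV = PMT × ((1+r)^n - 1)/r = $9,811.13


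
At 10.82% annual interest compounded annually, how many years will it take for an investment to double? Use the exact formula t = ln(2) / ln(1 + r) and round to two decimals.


Doubling condition: (1 + r)^t = 2
Take ln of both sides: t × ln(1 + r) = ln(2)
t = ln(2) / ln(1 + r)
t = 0.693147 / 0.102737
t = 6.75

t = ln(2) / ln(1 + r) = 6.75 years


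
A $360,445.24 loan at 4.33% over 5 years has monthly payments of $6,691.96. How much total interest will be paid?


Total paid over the life of the loan = PMT × n.
Total paid = $6,691.96 × 60 = $401,517.60
Total interest = total paid − principal = $401,517.60 − $360,445.24 = $41,072.36

Total interest = (PMT × n) - PV = $41,072.36


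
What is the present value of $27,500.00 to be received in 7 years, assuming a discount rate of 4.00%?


Present value formula: PV = FV / (1 + r)^t
PV = $27,500.00 / (1 + 0.04)^7
PV = $27,500.00 / 1.315932
PV = $20,897.74

PV = FV / (1 + r)^t = $20,897.74


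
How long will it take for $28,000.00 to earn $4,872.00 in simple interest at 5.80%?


Rearrange the simple interest formula for t:
I = P × r × t  ⇒  t = I / (P × r)
t = $4,872.00 / ($28,000.00 × 0.058)
t = 3

t = I/(P×r) = 3 years


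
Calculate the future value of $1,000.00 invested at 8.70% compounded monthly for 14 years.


Compound interest formula: A = P(1 + r/n)^(nt)
A = $1,000.00 × (1 + 0.087/12)^(12 × 14)
Growth factor: (1 + 0.087/12)^168 = 3.365599
A = $1,000.00 × 3.365599
A = $3,365.60

A = P(1 + r/n)^(nt) = $3,365.60


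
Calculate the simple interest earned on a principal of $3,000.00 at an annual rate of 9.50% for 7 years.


Simple interest formula: I = P × r × t
I = $3,000.00 × 0.095 × 7
I = $1,995.00

I = P × r × t = $1,995.00


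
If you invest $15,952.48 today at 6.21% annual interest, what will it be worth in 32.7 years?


Future value formula: FV = PV × (1 + r)^t
FV = $15,952.48 × (1 + 0.0621)^32.7
FV = $15,952.48 × 7.171481
FV = $114,402.91

FV = PV × (1 + r)^t = $114,402.91


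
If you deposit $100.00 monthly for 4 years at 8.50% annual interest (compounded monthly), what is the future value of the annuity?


Future value of an ordinary annuity: FV = PMT × ((1 + r)^n − 1) / r
Monthly rate r = 0.085/12 ≈ 0.00708333, n = 48
FV = $100.00 × ((1 + 0.085/12)^48 − 1) / (0.085/12)
FV = $100.00 × 56.931495
FV = $5,693.15

FV = PMT × ((1+r)^n - 1)/r = $5,693.15


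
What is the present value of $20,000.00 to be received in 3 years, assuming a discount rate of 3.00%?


Present value formula: PV = FV / (1 + r)^t
PV = $20,000.00 / (1 + 0.03)^3
PV = $20,000.00 / 1.092727
PV = $18,302.83

PV = FV / (1 + r)^t = $18,302.83


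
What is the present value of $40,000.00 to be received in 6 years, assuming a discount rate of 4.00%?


Present value formula: PV = FV / (1 + r)^t
PV = $40,000.00 / (1 + 0.04)^6
PV = $40,000.00 / 1.265319
PV = $31,612.58

PV = FV / (1 + r)^t = $31,612.58


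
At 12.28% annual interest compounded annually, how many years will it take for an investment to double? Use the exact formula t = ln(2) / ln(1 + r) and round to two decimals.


Doubling condition: (1 + r)^t = 2
Take ln of both sides: t × ln(1 + r) = ln(2)
t = ln(2) / ln(1 + r)
t = 0.693147 / 0.115826
t = 5.98

t = ln(2) / ln(1 + r) = 5.98 years


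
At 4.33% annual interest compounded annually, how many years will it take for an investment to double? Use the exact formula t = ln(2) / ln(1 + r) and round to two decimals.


Doubling condition: (1 + r)^t = 2
Take ln of both sides: t × ln(1 + r) = ln(2)
t = ln(2) / ln(1 + r)
t = 0.693147 / 0.042389
t = 16.35

t = ln(2) / ln(1 + r) = 16.35 years


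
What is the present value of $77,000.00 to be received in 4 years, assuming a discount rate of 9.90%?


Present value formula: PV = FV / (1 + r)^t
PV = $77,000.00 / (1 + 0.099)^4
PV = $77,000.00 / 1.458783
PV = $52,783.72

PV = FV / (1 + r)^t = $52,783.72


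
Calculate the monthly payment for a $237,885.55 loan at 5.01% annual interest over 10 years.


Loan payment formula: PMT = PV × r / (1 − (1 + r)^(−n))
Monthly rate r = 0.0501/12 = 0.004175, n = 120 months
Denominator: 1 − (1 + 0.0501/12)^(−120) = 0.393443
PMT = $237,885.55 × (0.0501/12) / 0.393443
PMT = $2,524.31 per month

PMT = PV × r / (1-(1+r)^(-n)) = $2,524.31/month


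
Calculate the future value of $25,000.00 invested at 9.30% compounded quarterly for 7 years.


Compound interest formula: A = P(1 + r/n)^(nt)
A = $25,000.00 × (1 + 0.093/4)^(4 × 7)
Growth factor: (1 + 0.093/4)^28 = 1.9032204
A = $25,000.00 × 1.9032204
A = $47,580.51

A = P(1 + r/n)^(nt) = $47,580.51


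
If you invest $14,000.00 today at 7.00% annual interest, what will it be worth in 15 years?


Future value formula: FV = PV × (1 + r)^t
FV = $14,000.00 × (1 + 0.07)^15
FV = $14,000.00 × 2.7590315
FV = $38,626.44

FV = PV × (1 + r)^t = $38,626.44


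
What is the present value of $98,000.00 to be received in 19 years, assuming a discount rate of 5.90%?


Present value formula: PV = FV / (1 + r)^t
PV = $98,000.00 / (1 + 0.059)^19
PV = $98,000.00 / 2.971825
PV = $32,976.37

PV = FV / (1 + r)^t = $32,976.37


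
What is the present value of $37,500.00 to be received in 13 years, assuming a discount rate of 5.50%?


Present value formula: PV = FV / (1 + r)^t
PV = $37,500.00 / (1 + 0.055)^13
PV = $37,500.00 / 2.0057739
PV = $18,696.03

PV = FV / (1 + r)^t = $18,696.03


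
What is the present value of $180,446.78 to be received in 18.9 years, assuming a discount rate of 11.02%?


Present value formula: PV = FV / (1 + r)^t
PV = $180,446.78 / (1 + 0.1102)^18.9
PV = $180,446.78 / 7.212455
PV = $25,018.77

PV = FV / (1 + r)^t = $25,018.77


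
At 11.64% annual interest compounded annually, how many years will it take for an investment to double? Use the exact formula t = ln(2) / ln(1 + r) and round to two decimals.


Doubling condition: (1 + r)^t = 2
Take ln of both sides: t × ln(1 + r) = ln(2)
t = ln(2) / ln(1 + r)
t = 0.693147 / 0.110109
t = 6.30

t = ln(2) / ln(1 + r) = 6.30 years


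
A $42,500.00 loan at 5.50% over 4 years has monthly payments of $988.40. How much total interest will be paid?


Total paid over the life of the loan = PMT × n.
Total paid = $988.40 × 48 = $47,443.20
Total interest = total paid − principal = $47,443.20 − $42,500.00 = $4,943.20

Total interest = (PMT × n) - PV = $4,943.20


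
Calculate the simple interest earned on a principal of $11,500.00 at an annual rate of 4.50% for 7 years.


Simple interest formula: I = P × r × t
I = $11,500.00 × 0.045 × 7
I = $3,622.50

I = P × r × t = $3,622.50


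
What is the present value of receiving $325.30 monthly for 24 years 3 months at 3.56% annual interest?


Present value of an ordinary annuity: PV = PMT × (1 − (1 + r)^(−n)) / r
Monthly rate r = 0.0356/12 ≈ 0.00296667, n = 291
PV = $325.30 × (1 − (1 + 0.0356/12)^(−291)) / (0.0356/12)
PV = $325.30 × 194.727867
PV = $63,344.98

PV = PMT × (1-(1+r)^(-n))/r = $63,344.98


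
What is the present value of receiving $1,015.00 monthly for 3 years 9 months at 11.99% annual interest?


Present value of an ordinary annuity: PV = PMT × (1 − (1 + r)^(−n)) / r
Monthly rate r = 0.1199/12 ≈ 0.00999167, n = 45
PV = $1,015.00 × (1 − (1 + 0.1199/12)^(−45)) / (0.1199/12)
PV = $1,015.00 × 36.100861
PV = $36,642.37

PV = PMT × (1-(1+r)^(-n))/r = $36,642.37


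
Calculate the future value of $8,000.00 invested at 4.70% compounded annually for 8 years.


Compound interest formula: A = P(1 + r/n)^(nt)
A = $8,000.00 × (1 + 0.047/1)^(1 × 8)
Growth factor: (1 + 0.047/1)^8 = 1.444021
A = $8,000.00 × 1.444021
A = $11,552.17

A = P(1 + r/n)^(nt) = $11,552.17


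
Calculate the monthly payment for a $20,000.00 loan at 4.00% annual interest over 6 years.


Loan payment formula: PMT = PV × r / (1 − (1 + r)^(−n))
Monthly rate r = 0.04/12 ≈ 0.00333333, n = 72 months
Denominator: 1 − (1 + 0.04/12)^(−72) = 0.213058
PMT = $20,000.00 × (0.04/12) / 0.213058
PMT = $312.90 per month

PMT = PV × r / (1-(1+r)^(-n)) = $312.90/month


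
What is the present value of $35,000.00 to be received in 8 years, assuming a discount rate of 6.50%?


Present value formula: PV = FV / (1 + r)^t
PV = $35,000.00 / (1 + 0.065)^8
PV = $35,000.00 / 1.654996
PV = $21,148.09

PV = FV / (1 + r)^t = $21,148.09


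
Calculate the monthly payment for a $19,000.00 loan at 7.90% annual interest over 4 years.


Loan payment formula: PMT = PV × r / (1 − (1 + r)^(−n))
Monthly rate r = 0.079/12 ≈ 0.00658333, n = 48 months
Denominator: 1 − (1 + 0.079/12)^(−48) = 0.270185
PMT = $19,000.00 × (0.079/12) / 0.270185
PMT = $462.95 per month

PMT = PV × r / (1-(1+r)^(-n)) = $462.95/month


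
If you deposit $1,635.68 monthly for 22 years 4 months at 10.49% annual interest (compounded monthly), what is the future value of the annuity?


Future value of an ordinary annuity: FV = PMT × ((1 + r)^n − 1) / r
Monthly rate r = 0.1049/12 ≈ 0.00874167, n = 268
FV = $1,635.68 × ((1 + 0.1049/12)^268 − 1) / (0.1049/12)
FV = $1,635.68 × 1064.391515
FV = $1,741,003.91

FV = PMT × ((1+r)^n - 1)/r = $1,741,003.91


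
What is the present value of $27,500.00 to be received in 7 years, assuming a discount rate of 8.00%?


Present value formula: PV = FV / (1 + r)^t
PV = $27,500.00 / (1 + 0.08)^7
PV = $27,500.00 / 1.713824
PV = $16,045.99

PV = FV / (1 + r)^t = $16,045.99


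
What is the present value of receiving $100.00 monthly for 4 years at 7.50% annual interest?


Present value of an ordinary annuity: PV = PMT × (1 − (1 + r)^(−n)) / r
Monthly rate r = 0.075/12 = 0.00625, n = 48
PV = $100.00 × (1 − (1 + 0.075/12)^(−48)) / (0.075/12)
PV = $100.00 × 41.358371
PV = $4,135.84

PV = PMT × (1-(1+r)^(-n))/r = $4,135.84


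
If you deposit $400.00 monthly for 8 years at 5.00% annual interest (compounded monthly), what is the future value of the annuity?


Future value of an ordinary annuity: FV = PMT × ((1 + r)^n − 1) / r
Monthly rate r = 0.05/12 ≈ 0.00416667, n = 96
FV = $400.00 × ((1 + 0.05/12)^96 − 1) / (0.05/12)
FV = $400.00 × 117.740512
FV = $47,096.20

FV = PMT × ((1+r)^n - 1)/r = $47,096.20


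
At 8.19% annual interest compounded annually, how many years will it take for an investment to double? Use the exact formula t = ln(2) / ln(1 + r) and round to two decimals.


Doubling condition: (1 + r)^t = 2
Take ln of both sides: t × ln(1 + r) = ln(2)
t = ln(2) / ln(1 + r)
t = 0.693147 / 0.078719
t = 8.81

t = ln(2) / ln(1 + r) = 8.81 years


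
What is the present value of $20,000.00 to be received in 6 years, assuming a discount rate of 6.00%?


Present value formula: PV = FV / (1 + r)^t
PV = $20,000.00 / (1 + 0.06)^6
PV = $20,000.00 / 1.418519
PV = $14,099.21

PV = FV / (1 + r)^t = $14,099.21


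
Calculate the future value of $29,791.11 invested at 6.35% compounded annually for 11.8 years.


Compound interest formula: A = P(1 + r/n)^(nt)
A = $29,791.11 × (1 + 0.0635/1)^(1 × 11.8)
Growth factor: (1 + 0.0635/1)^11.8 = 2.067771
A = $29,791.11 × 2.067771
A = $61,601.19

A = P(1 + r/n)^(nt) = $61,601.19


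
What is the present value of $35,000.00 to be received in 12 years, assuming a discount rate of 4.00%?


Present value formula: PV = FV / (1 + r)^t
PV = $35,000.00 / (1 + 0.04)^12
PV = $35,000.00 / 1.601032
PV = $21,860.90

PV = FV / (1 + r)^t = $21,860.90


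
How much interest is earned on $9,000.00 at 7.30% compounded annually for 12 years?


Compound interest earned = final amount − principal.
A = P(1 + r/n)^(nt) = $9,000.00 × (1 + 0.073/1)^(1 × 12) = $20,962.31
Interest = A − P = $20,962.31 − $9,000.00 = $11,962.31

Interest = A - P = $11,962.31


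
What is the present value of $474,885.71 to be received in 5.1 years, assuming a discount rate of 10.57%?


Present value formula: PV = FV / (1 + r)^t
PV = $474,885.71 / (1 + 0.1057)^5.1
PV = $474,885.71 / 1.66936106
PV = $284,471.54

PV = FV / (1 + r)^t = $284,471.54


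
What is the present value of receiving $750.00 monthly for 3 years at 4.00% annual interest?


Present value of an ordinary annuity: PV = PMT × (1 − (1 + r)^(−n)) / r
Monthly rate r = 0.04/12 ≈ 0.00333333, n = 36
PV = $750.00 × (1 − (1 + 0.04/12)^(−36)) / (0.04/12)
PV = $750.00 × 33.870766
PV = $25,403.07

PV = PMT × (1-(1+r)^(-n))/r = $25,403.07


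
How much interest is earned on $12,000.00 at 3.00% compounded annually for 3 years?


Compound interest earned = final amount − principal.
A = P(1 + r/n)^(nt) = $12,000.00 × (1 + 0.03/1)^(1 × 3) = $13,112.72
Interest = A − P = $13,112.72 − $12,000.00 = $1,112.72

Interest = A - P = $1,112.72


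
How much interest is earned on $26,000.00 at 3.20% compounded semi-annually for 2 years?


Compound interest earned = final amount − principal.
A = P(1 + r/n)^(nt) = $26,000.00 × (1 + 0.032/2)^(2 × 2) = $27,704.36
Interest = A − P = $27,704.36 − $26,000.00 = $1,704.36

Interest = A - P = $1,704.36


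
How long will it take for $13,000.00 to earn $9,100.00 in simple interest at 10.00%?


Rearrange the simple interest formula for t:
I = P × r × t  ⇒  t = I / (P × r)
t = $9,100.00 / ($13,000.00 × 0.1)
t = 7

t = I/(P×r) = 7 years


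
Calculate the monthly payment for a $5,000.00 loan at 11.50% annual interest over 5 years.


Loan payment formula: PMT = PV × r / (1 − (1 + r)^(−n))
Monthly rate r = 0.115/12 ≈ 0.00958333, n = 60 months
Denominator: 1 − (1 + 0.115/12)^(−60) = 0.435752
PMT = $5,000.00 × (0.115/12) / 0.435752
PMT = $109.96 per month

PMT = PV × r / (1-(1+r)^(-n)) = $109.96/month


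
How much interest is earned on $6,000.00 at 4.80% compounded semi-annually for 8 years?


Compound interest earned = final amount − principal.
A = P(1 + r/n)^(nt) = $6,000.00 × (1 + 0.048/2)^(2 × 8) = $8,769.01
Interest = A − P = $8,769.01 − $6,000.00 = $2,769.01

Interest = A - P = $2,769.01


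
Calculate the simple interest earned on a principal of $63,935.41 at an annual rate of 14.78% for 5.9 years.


Simple interest formula: I = P × r × t
I = $63,935.41 × 0.1478 × 5.9
I = $55,752.96

I = P × r × t = $55,752.96


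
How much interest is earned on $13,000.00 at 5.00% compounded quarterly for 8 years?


Compound interest earned = final amount − principal.
A = P(1 + r/n)^(nt) = $13,000.00 × (1 + 0.05/4)^(4 × 8) = $19,345.70
Interest = A − P = $19,345.70 − $13,000.00 = $6,345.70

Interest = A - P = $6,345.70


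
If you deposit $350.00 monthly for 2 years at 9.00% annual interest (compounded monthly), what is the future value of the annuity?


Future value of an ordinary annuity: FV = PMT × ((1 + r)^n − 1) / r
Monthly rate r = 0.09/12 = 0.0075, n = 24
FV = $350.00 × ((1 + 0.09/12)^24 − 1) / (0.09/12)
FV = $350.00 × 26.188471
FV = $9,165.96

FV = PMT × ((1+r)^n - 1)/r = $9,165.96


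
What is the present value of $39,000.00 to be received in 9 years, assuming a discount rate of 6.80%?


Present value formula: PV = FV / (1 + r)^t
PV = $39,000.00 / (1 + 0.068)^9
PV = $39,000.00 / 1.807762
PV = $21,573.64

PV = FV / (1 + r)^t = $21,573.64


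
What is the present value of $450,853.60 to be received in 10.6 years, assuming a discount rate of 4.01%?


Present value formula: PV = FV / (1 + r)^t
PV = $450,853.60 / (1 + 0.0401)^10.6
PV = $450,853.60 / 1.51703647
PV = $297,193.65

PV = FV / (1 + r)^t = $297,193.65


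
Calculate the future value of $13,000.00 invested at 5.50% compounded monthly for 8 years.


Compound interest formula: A = P(1 + r/n)^(nt)
A = $13,000.00 × (1 + 0.055/12)^(12 × 8)
Growth factor: (1 + 0.055/12)^96 = 1.551147
A = $13,000.00 × 1.551147
A = $20,164.91

A = P(1 + r/n)^(nt) = $20,164.91


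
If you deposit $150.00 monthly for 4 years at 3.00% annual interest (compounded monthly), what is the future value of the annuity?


Future value of an ordinary annuity: FV = PMT × ((1 + r)^n − 1) / r
Monthly rate r = 0.03/12 = 0.0025, n = 48
FV = $150.00 × ((1 + 0.03/12)^48 − 1) / (0.03/12)
FV = $150.00 × 50.931208
FV = $7,639.68

FV = PMT × ((1+r)^n - 1)/r = $7,639.68


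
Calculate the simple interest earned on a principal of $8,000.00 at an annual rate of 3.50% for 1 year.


Simple interest formula: I = P × r × t
I = $8,000.00 × 0.035 × 1
I = $280.00

I = P × r × t = $280.00


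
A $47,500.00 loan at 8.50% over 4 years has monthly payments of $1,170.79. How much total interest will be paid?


Total paid over the life of the loan = PMT × n.
Total paid = $1,170.79 × 48 = $56,197.92
Total interest = total paid − principal = $56,197.92 − $47,500.00 = $8,697.92

Total interest = (PMT × n) - PV = $8,697.92


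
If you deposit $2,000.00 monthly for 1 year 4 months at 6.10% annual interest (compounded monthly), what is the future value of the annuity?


Future value of an ordinary annuity: FV = PMT × ((1 + r)^n − 1) / r
Monthly rate r = 0.061/12 ≈ 0.00508333, n = 16
FV = $2,000.00 × ((1 + 0.061/12)^16 − 1) / (0.061/12)
FV = $2,000.00 × 16.624713
FV = $33,249.43

FV = PMT × ((1+r)^n - 1)/r = $33,249.43


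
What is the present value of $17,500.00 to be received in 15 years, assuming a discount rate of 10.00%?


Present value formula: PV = FV / (1 + r)^t
PV = $17,500.00 / (1 + 0.1)^15
PV = $17,500.00 / 4.177248
PV = $4,189.36

PV = FV / (1 + r)^t = $4,189.36


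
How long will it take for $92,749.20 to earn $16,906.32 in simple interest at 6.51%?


Rearrange the simple interest formula for t:
I = P × r × t  ⇒  t = I / (P × r)
t = $16,906.32 / ($92,749.20 × 0.0651)
t = 2.8

t = I/(P×r) = 2.8 years


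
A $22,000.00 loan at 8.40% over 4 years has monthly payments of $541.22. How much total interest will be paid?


Total paid over the life of the loan = PMT × n.
Total paid = $541.22 × 48 = $25,978.56
Total interest = total paid − principal = $25,978.56 − $22,000.00 = $3,978.56

Total interest = (PMT × n) - PV = $3,978.56


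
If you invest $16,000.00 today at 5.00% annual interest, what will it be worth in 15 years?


Future value formula: FV = PV × (1 + r)^t
FV = $16,000.00 × (1 + 0.05)^15
FV = $16,000.00 × 2.078928
FV = $33,262.85

FV = PV × (1 + r)^t = $33,262.85


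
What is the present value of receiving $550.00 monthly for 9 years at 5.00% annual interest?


Present value of an ordinary annuity: PV = PMT × (1 − (1 + r)^(−n)) / r
Monthly rate r = 0.05/12 ≈ 0.00416667, n = 108
PV = $550.00 × (1 − (1 + 0.05/12)^(−108)) / (0.05/12)
PV = $550.00 × 86.826108
PV = $47,754.36

PV = PMT × (1-(1+r)^(-n))/r = $47,754.36


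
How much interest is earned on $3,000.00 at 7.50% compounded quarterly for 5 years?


Compound interest earned = final amount − principal.
A = P(1 + r/n)^(nt) = $3,000.00 × (1 + 0.075/4)^(4 × 5) = $4,349.84
Interest = A − P = $4,349.84 − $3,000.00 = $1,349.84

Interest = A - P = $1,349.84


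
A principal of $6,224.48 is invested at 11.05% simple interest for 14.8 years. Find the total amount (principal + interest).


Total amount formula: A = P(1 + rt) = P + P·r·t
Interest: I = P × r × t = $6,224.48 × 0.1105 × 14.8 = $10,179.51
A = P + I = $6,224.48 + $10,179.51 = $16,403.99

A = P + I = P(1 + rt) = $16,403.99


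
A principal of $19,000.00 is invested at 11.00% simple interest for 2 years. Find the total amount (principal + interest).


Total amount formula: A = P(1 + rt) = P + P·r·t
Interest: I = P × r × t = $19,000.00 × 0.11 × 2 = $4,180.00
A = P + I = $19,000.00 + $4,180.00 = $23,180.00

A = P + I = P(1 + rt) = $23,180.00


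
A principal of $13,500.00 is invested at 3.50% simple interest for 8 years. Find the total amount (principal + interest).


Total amount formula: A = P(1 + rt) = P + P·r·t
Interest: I = P × r × t = $13,500.00 × 0.035 × 8 = $3,780.00
A = P + I = $13,500.00 + $3,780.00 = $17,280.00

A = P + I = P(1 + rt) = $17,280.00


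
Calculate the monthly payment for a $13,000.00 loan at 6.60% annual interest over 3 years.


Loan payment formula: PMT = PV × r / (1 − (1 + r)^(−n))
Monthly rate r = 0.066/12 = 0.0055, n = 36 months
Denominator: 1 − (1 + 0.066/12)^(−36) = 0.179185
PMT = $13,000.00 × (0.066/12) / 0.179185
PMT = $399.03 per month

PMT = PV × r / (1-(1+r)^(-n)) = $399.03/month


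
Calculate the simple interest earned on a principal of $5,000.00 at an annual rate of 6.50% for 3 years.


Simple interest formula: I = P × r × t
I = $5,000.00 × 0.065 × 3
I = $975.00

I = P × r × t = $975.00


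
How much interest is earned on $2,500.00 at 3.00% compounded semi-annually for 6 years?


Compound interest earned = final amount − principal.
A = P(1 + r/n)^(nt) = $2,500.00 × (1 + 0.03/2)^(2 × 6) = $2,989.05
Interest = A − P = $2,989.05 − $2,500.00 = $489.05

Interest = A - P = $489.05


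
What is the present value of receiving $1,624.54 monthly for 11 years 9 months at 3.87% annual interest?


Present value of an ordinary annuity: PV = PMT × (1 − (1 + r)^(−n)) / r
Monthly rate r = 0.0387/12 = 0.003225, n = 141
PV = $1,624.54 × (1 − (1 + 0.0387/12)^(−141)) / (0.0387/12)
PV = $1,624.54 × 113.151327
PV = $183,818.86

PV = PMT × (1-(1+r)^(-n))/r = $183,818.86


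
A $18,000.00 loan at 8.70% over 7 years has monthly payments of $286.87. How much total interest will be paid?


Total paid over the life of the loan = PMT × n.
Total paid = $286.87 × 84 = $24,097.08
Total interest = total paid − principal = $24,097.08 − $18,000.00 = $6,097.08

Total interest = (PMT × n) - PV = $6,097.08
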